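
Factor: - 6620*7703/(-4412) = 5^1* 331^1  *1103^( - 1 )*7703^1 = 12748465/1103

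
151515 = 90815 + 60700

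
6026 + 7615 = 13641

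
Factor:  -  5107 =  - 5107^1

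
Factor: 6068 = 2^2* 37^1*41^1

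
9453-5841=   3612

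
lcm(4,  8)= 8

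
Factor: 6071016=2^3 * 3^1 *7^1*36137^1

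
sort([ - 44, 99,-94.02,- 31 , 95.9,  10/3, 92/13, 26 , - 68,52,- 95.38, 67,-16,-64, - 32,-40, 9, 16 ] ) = [- 95.38,-94.02,  -  68, - 64, - 44, - 40, - 32  , - 31, - 16, 10/3,92/13,  9,16,  26 , 52, 67,  95.9, 99]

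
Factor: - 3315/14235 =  - 17^1*73^( - 1)  =  - 17/73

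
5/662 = 5/662 = 0.01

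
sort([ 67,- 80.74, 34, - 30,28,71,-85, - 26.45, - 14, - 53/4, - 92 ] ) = [ - 92, -85, - 80.74, - 30 , - 26.45, - 14, - 53/4, 28,34,  67, 71 ]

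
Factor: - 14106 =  - 2^1*3^1 * 2351^1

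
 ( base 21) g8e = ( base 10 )7238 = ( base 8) 16106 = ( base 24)CDE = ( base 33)6lb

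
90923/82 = 1108 +67/82 = 1108.82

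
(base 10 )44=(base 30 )1e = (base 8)54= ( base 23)1L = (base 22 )20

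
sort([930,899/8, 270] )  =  [899/8,  270, 930]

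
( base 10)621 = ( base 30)KL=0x26D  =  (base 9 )760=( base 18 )1g9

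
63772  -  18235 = 45537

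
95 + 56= 151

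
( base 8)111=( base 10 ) 73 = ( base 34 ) 25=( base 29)2F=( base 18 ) 41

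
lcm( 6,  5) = 30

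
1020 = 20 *51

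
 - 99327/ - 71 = 99327/71=1398.97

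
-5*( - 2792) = 13960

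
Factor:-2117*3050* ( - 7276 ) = 2^3*5^2*17^1 * 29^1*61^1 * 73^1*107^1 = 46980040600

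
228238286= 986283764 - 758045478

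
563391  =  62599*9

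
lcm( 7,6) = 42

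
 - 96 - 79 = - 175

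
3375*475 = 1603125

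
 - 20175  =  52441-72616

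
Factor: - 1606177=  - 17^1 * 107^1*883^1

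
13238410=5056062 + 8182348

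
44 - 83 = -39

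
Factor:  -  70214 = - 2^1*35107^1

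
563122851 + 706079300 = 1269202151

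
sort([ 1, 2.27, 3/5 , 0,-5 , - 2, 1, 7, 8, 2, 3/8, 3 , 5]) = [ - 5, - 2,0, 3/8,3/5,1, 1,2, 2.27,3, 5, 7 , 8 ]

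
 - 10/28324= - 1 + 14157/14162  =  - 0.00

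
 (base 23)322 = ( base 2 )11001100011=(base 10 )1635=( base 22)387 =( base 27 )26F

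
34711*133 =4616563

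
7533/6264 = 279/232 = 1.20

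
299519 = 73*4103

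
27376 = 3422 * 8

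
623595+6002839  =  6626434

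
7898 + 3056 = 10954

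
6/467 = 6/467 = 0.01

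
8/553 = 8/553 = 0.01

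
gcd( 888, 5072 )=8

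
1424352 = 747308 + 677044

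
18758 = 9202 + 9556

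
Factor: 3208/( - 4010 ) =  - 4/5=   -  2^2 * 5^( - 1 )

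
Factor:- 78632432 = - 2^4*4914527^1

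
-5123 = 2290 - 7413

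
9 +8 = 17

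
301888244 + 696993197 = 998881441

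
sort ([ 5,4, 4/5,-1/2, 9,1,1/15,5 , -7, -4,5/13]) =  [- 7, - 4, - 1/2 , 1/15, 5/13,4/5, 1, 4 , 5,5,9] 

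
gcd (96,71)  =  1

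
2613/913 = 2613/913 =2.86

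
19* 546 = 10374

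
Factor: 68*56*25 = 95200 = 2^5 * 5^2 * 7^1*17^1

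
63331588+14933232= 78264820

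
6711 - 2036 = 4675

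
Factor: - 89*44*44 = - 172304 = - 2^4  *11^2*89^1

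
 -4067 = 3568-7635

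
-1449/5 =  - 290+1/5 = -289.80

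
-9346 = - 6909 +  - 2437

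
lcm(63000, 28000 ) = 252000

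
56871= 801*71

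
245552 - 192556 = 52996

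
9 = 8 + 1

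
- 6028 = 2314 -8342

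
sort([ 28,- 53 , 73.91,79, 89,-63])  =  [ - 63, - 53, 28, 73.91, 79, 89]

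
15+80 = 95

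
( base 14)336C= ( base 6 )105140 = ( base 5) 241131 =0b10001011010100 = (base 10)8916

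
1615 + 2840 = 4455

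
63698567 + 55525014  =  119223581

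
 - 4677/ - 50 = 93 + 27/50 =93.54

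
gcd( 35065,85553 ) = 1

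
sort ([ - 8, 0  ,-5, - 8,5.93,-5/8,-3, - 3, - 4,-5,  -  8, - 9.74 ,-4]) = [-9.74, - 8, - 8, -8, - 5,-5,-4, - 4, - 3,-3 ,  -  5/8,0, 5.93]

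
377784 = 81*4664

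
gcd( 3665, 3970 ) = 5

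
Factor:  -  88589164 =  - 2^2*22147291^1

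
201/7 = 201/7=28.71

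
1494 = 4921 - 3427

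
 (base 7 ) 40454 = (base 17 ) 200d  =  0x266F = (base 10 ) 9839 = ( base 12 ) 583B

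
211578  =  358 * 591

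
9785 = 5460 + 4325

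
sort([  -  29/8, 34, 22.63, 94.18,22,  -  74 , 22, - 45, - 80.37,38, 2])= [ - 80.37, - 74, - 45, - 29/8,2,22,22,22.63,34,38, 94.18]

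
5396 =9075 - 3679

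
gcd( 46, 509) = 1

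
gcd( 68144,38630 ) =2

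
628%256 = 116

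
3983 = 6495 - 2512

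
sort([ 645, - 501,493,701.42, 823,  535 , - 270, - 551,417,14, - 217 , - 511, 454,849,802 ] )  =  [ - 551, - 511, - 501, - 270, - 217, 14,417,454, 493,535 , 645,701.42,  802 , 823,849] 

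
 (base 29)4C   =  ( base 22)5i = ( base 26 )4O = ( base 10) 128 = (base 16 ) 80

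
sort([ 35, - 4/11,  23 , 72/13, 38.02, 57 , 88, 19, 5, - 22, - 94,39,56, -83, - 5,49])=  [ - 94, - 83,  -  22,- 5, - 4/11, 5, 72/13,19,23, 35,38.02, 39,49,  56,57, 88]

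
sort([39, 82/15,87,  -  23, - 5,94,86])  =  [ - 23 , - 5,82/15,39, 86,87,94] 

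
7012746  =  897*7818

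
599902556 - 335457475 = 264445081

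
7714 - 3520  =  4194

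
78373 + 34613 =112986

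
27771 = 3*9257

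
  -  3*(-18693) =56079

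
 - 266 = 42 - 308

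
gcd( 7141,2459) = 1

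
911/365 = 2 + 181/365 = 2.50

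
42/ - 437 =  - 1 +395/437 = -0.10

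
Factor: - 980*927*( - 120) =109015200 = 2^5*3^3*5^2 * 7^2*103^1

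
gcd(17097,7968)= 3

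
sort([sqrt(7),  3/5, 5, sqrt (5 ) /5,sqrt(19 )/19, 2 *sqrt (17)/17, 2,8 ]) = [sqrt( 19 ) /19, sqrt ( 5)/5 , 2*sqrt( 17 ) /17,3/5 , 2,  sqrt( 7 ),5,8]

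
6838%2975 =888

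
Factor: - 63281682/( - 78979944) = 2^ (  -  2) * 3^2*53^1*22111^1* 3290831^(-1 ) = 10546947/13163324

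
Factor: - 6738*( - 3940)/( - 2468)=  -6636930/617 = - 2^1*3^1*5^1* 197^1*617^ ( - 1)*1123^1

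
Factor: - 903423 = -3^1*301141^1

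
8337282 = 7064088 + 1273194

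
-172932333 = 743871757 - 916804090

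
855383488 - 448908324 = 406475164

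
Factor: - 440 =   -  2^3*5^1 * 11^1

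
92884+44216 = 137100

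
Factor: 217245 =3^1 * 5^1*7^1*2069^1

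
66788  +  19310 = 86098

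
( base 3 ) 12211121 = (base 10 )4255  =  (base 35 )3gk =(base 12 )2567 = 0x109F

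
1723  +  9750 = 11473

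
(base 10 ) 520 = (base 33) fp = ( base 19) 187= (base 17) 1da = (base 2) 1000001000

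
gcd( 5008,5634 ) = 626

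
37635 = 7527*5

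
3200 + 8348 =11548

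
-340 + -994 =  -1334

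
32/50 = 16/25 = 0.64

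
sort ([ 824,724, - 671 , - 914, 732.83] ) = [-914, - 671,  724, 732.83, 824 ] 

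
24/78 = 4/13 = 0.31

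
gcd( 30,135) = 15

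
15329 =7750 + 7579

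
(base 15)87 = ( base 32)3v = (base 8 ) 177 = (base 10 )127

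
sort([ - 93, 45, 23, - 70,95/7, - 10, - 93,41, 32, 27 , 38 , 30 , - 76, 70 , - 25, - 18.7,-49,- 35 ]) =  [-93, - 93 ,-76,  -  70 , - 49, - 35,- 25 , - 18.7, - 10 , 95/7, 23,27,30,32,  38,41, 45,  70]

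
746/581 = 746/581= 1.28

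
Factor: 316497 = 3^1 * 105499^1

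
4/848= 1/212 = 0.00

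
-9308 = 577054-586362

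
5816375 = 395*14725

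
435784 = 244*1786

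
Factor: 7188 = 2^2 *3^1*599^1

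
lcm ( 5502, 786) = 5502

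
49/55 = 49/55  =  0.89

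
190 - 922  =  -732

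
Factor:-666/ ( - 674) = 333/337 = 3^2*37^1*337^ ( - 1)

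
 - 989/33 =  - 30  +  1/33= -29.97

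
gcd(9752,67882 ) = 2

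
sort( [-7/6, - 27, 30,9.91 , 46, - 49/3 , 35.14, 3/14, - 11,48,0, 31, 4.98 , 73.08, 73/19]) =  [ - 27, - 49/3, - 11, - 7/6,0,3/14 , 73/19, 4.98,9.91 , 30, 31 , 35.14,46 , 48,73.08 ] 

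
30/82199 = 30/82199 =0.00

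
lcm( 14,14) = 14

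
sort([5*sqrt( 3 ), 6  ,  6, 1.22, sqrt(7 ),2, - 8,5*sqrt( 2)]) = [ - 8, 1.22,2,  sqrt( 7 ), 6,  6, 5*sqrt(2 ), 5*sqrt(3)]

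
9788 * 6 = 58728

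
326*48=15648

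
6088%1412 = 440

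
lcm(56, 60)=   840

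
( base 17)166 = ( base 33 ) C1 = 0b110001101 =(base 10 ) 397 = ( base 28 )e5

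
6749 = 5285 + 1464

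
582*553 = 321846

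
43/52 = 43/52 = 0.83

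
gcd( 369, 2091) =123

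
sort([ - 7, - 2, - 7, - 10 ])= [ - 10,  -  7, - 7, - 2 ] 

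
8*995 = 7960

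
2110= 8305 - 6195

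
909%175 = 34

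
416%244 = 172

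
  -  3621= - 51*71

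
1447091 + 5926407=7373498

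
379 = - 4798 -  - 5177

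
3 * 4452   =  13356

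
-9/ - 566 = 9/566 = 0.02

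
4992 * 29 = 144768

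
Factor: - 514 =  - 2^1*257^1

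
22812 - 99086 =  - 76274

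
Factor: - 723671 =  - 13^1 *55667^1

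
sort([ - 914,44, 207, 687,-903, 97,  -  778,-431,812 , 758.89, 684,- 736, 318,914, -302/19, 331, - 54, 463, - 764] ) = [  -  914, - 903, - 778,-764,  -  736, - 431, - 54, - 302/19, 44, 97,207,318,  331, 463,684, 687, 758.89, 812, 914 ] 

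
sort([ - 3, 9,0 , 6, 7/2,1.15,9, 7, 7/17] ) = [  -  3, 0,7/17, 1.15, 7/2,6,  7,9, 9 ] 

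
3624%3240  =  384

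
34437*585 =20145645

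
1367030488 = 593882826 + 773147662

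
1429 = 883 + 546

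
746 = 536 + 210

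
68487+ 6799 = 75286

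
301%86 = 43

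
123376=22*5608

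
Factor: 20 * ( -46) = -920=- 2^3 * 5^1*23^1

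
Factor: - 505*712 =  - 359560  =  - 2^3*5^1*89^1*101^1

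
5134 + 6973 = 12107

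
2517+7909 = 10426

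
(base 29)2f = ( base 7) 133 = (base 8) 111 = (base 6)201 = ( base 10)73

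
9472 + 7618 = 17090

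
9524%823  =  471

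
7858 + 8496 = 16354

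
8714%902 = 596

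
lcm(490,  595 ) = 8330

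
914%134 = 110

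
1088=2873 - 1785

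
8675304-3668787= 5006517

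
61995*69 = 4277655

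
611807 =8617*71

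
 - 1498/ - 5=1498/5 = 299.60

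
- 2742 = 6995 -9737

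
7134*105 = 749070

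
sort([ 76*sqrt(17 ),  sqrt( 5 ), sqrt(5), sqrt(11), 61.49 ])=[ sqrt( 5), sqrt(5), sqrt( 11),61.49, 76*sqrt(17) ] 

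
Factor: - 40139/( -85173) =41/87=3^( - 1)*29^(-1) * 41^1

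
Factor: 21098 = 2^1*7^1*11^1* 137^1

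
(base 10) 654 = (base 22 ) 17g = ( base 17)248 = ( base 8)1216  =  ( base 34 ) J8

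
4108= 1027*4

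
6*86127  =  516762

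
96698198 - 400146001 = -303447803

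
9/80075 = 9/80075 = 0.00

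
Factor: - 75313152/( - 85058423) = 2^12*3^4*227^1*1201^( - 1 )*70823^( - 1 )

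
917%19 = 5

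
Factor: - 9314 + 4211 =  -  5103=- 3^6*7^1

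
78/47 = 1  +  31/47  =  1.66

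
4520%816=440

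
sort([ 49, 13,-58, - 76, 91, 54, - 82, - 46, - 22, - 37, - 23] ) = [ - 82, - 76,-58, - 46, - 37,  -  23,-22, 13, 49,54,91]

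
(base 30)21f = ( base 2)11100110101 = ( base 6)12313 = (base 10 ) 1845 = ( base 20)4c5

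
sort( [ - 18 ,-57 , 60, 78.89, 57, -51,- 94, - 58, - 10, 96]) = [ - 94, -58, -57 , - 51, - 18, -10 , 57 , 60, 78.89,96] 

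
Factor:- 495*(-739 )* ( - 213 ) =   -  77916465 = -3^3*5^1*11^1  *71^1*739^1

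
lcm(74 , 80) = 2960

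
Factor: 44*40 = 2^5*5^1*11^1 = 1760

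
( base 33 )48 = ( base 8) 214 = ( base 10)140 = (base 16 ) 8C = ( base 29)4o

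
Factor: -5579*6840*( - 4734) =180651144240 = 2^4*3^4*5^1*7^1*19^1*263^1*797^1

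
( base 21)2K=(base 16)3e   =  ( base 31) 20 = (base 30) 22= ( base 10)62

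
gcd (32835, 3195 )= 15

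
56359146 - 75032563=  - 18673417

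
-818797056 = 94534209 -913331265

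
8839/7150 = 8839/7150 = 1.24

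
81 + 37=118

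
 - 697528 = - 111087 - 586441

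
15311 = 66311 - 51000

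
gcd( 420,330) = 30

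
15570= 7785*2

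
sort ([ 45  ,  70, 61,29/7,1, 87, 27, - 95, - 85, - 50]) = [ - 95, - 85, - 50, 1 , 29/7 , 27,45,61, 70, 87] 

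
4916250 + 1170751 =6087001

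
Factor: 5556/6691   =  2^2*3^1*463^1*6691^( -1 ) 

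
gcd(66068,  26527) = 1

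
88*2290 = 201520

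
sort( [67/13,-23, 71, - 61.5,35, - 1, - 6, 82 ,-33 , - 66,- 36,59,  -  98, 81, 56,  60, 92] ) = [ - 98,-66, - 61.5, - 36 ,-33, - 23, - 6,-1, 67/13, 35 , 56, 59, 60,  71,81, 82,92] 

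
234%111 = 12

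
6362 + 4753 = 11115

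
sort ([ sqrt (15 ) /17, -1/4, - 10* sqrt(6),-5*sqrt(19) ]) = [-10*sqrt(6), - 5 * sqrt( 19), - 1/4, sqrt( 15)/17]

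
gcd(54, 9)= 9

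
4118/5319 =4118/5319 = 0.77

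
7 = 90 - 83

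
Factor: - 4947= -3^1*17^1*97^1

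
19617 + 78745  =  98362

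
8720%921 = 431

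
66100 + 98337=164437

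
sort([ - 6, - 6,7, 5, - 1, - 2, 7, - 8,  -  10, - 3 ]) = [ - 10, - 8, - 6 ,-6, - 3, - 2  , - 1, 5,7, 7 ] 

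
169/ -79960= -1 + 79791/79960 = -0.00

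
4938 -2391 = 2547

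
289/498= 289/498 = 0.58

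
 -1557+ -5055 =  - 6612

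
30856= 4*7714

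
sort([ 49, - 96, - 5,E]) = [ - 96, - 5,E, 49]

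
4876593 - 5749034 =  - 872441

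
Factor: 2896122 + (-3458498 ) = - 562376= - 2^3*70297^1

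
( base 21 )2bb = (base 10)1124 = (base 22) 272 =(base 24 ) 1mk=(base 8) 2144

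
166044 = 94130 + 71914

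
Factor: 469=7^1*67^1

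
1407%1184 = 223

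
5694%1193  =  922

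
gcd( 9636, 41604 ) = 12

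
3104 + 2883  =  5987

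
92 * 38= 3496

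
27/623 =27/623=   0.04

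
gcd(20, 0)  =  20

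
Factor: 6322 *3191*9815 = 198002922130 = 2^1*5^1*  13^1*29^1*109^1*151^1*3191^1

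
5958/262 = 2979/131  =  22.74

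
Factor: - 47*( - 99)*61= 283833 = 3^2 *11^1*47^1*61^1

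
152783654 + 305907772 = 458691426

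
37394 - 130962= - 93568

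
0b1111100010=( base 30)134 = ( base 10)994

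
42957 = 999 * 43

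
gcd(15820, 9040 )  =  2260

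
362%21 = 5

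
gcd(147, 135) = 3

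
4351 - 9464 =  - 5113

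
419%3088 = 419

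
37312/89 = 37312/89 =419.24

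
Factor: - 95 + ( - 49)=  - 2^4 *3^2=-144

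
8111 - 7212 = 899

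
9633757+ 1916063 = 11549820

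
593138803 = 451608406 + 141530397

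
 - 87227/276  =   - 317 + 265/276= - 316.04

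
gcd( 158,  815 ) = 1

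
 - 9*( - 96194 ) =865746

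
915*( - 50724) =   -  46412460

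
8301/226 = 8301/226= 36.73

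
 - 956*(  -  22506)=21515736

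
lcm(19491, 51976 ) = 155928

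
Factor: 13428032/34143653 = 2^6*2647^(-1 )*12899^( - 1 )*209813^1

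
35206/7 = 5029 + 3/7 = 5029.43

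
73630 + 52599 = 126229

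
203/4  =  203/4 = 50.75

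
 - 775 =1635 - 2410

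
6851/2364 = 6851/2364 = 2.90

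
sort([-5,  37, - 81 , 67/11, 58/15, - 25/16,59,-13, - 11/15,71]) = [  -  81,- 13, - 5, - 25/16, - 11/15,58/15,67/11, 37, 59, 71 ] 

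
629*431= 271099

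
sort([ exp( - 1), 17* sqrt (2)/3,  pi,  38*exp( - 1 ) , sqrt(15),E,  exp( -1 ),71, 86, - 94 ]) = [ - 94,exp( - 1 ),  exp(-1), E,pi,sqrt( 15), 17*sqrt( 2)/3, 38*exp(  -  1),71, 86 ]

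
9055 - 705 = 8350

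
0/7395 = 0 = 0.00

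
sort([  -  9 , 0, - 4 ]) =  [  -  9, - 4, 0 ]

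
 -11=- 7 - 4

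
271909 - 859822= - 587913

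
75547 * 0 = 0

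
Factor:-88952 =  - 2^3*11119^1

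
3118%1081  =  956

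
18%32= 18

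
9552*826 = 7889952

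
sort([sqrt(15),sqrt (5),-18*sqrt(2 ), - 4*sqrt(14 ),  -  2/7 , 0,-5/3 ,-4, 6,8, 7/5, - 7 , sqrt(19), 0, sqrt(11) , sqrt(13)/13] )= [-18*sqrt(2),-4*sqrt(14 ), -7,-4, - 5/3, - 2/7, 0,0,  sqrt ( 13 ) /13, 7/5, sqrt( 5 ) , sqrt ( 11 ), sqrt ( 15),sqrt(19), 6,8 ] 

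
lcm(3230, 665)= 22610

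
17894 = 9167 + 8727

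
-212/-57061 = 212/57061 = 0.00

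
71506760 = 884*80890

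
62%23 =16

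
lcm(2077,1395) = 93465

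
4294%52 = 30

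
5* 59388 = 296940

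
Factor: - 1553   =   - 1553^1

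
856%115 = 51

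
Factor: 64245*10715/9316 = 688385175/9316 = 2^( - 2)*3^1 * 5^2*17^ ( - 1)*137^( - 1)*2143^1*4283^1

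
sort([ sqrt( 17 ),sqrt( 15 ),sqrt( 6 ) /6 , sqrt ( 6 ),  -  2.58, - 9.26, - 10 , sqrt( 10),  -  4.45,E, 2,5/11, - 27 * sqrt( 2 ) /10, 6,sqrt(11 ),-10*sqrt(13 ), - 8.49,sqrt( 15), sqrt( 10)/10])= [  -  10*sqrt(13),- 10, - 9.26, - 8.49, - 4.45, - 27*sqrt( 2 )/10, - 2.58,sqrt( 10 ) /10,sqrt( 6)/6, 5/11,2,sqrt(6), E,sqrt (10 ),sqrt( 11 ),sqrt( 15),sqrt(15),  sqrt( 17 ),6]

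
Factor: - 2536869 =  - 3^1*845623^1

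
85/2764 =85/2764 = 0.03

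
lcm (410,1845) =3690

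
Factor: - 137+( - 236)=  - 373^1 = - 373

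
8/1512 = 1/189 = 0.01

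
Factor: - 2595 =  - 3^1*5^1 *173^1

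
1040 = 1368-328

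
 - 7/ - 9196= 7/9196=0.00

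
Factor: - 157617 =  - 3^2*83^1*211^1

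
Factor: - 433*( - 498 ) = 215634  =  2^1*3^1*83^1*433^1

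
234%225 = 9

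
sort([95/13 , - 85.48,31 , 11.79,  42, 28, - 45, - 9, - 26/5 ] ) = [-85.48, - 45, - 9, - 26/5 , 95/13,11.79,28,31, 42]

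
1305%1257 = 48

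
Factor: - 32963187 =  - 3^1*17^1*443^1 * 1459^1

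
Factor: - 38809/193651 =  - 197^1 *983^( - 1 )= -197/983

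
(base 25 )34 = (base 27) 2P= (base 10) 79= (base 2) 1001111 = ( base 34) 2B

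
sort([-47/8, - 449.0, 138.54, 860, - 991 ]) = [-991,  -  449.0,  -  47/8,138.54,860] 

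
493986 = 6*82331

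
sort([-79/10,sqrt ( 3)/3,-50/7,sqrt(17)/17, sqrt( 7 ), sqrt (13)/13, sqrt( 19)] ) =[ - 79/10, - 50/7,sqrt( 17)/17,sqrt( 13)/13, sqrt( 3)/3, sqrt(7),sqrt(19) ] 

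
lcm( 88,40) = 440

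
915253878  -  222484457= 692769421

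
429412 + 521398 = 950810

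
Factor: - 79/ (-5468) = 2^( - 2)*79^1*1367^( - 1)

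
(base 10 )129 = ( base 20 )69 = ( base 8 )201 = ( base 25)54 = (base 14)93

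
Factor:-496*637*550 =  - 2^5 *5^2*7^2 * 11^1*13^1*31^1= - 173773600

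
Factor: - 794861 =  - 29^1*27409^1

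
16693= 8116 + 8577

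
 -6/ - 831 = 2/277=0.01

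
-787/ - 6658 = 787/6658 = 0.12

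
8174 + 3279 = 11453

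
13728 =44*312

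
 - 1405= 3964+-5369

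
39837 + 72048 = 111885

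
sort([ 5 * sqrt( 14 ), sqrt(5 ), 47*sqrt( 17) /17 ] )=[sqrt(5 ),47 * sqrt (17)/17,  5 * sqrt( 14) ] 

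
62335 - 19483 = 42852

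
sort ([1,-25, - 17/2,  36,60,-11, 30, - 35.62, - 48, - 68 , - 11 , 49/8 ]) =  [ - 68 , -48, - 35.62, - 25, - 11, - 11, - 17/2,1, 49/8,  30,36,60]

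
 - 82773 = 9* (- 9197)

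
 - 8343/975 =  - 9 + 144/325 = - 8.56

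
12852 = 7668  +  5184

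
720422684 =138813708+581608976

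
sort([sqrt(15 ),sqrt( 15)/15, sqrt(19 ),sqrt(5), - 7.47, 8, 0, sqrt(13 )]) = [  -  7.47, 0,  sqrt(15 )/15, sqrt (5 ), sqrt(13),sqrt(15 ),sqrt( 19 ), 8]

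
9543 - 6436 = 3107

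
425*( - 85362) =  - 36278850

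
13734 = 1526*9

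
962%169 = 117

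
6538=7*934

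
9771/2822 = 3 + 1305/2822=3.46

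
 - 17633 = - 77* 229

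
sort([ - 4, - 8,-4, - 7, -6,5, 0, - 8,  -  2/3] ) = [ - 8, - 8, - 7, - 6,  -  4, - 4,-2/3, 0,5]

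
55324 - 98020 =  -42696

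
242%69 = 35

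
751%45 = 31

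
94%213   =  94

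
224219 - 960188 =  - 735969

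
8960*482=4318720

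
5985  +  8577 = 14562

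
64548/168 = 5379/14 = 384.21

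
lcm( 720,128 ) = 5760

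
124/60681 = 124/60681 = 0.00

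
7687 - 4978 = 2709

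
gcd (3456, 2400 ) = 96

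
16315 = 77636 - 61321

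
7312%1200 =112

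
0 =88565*0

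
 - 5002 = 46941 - 51943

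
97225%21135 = 12685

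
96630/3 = 32210 =32210.00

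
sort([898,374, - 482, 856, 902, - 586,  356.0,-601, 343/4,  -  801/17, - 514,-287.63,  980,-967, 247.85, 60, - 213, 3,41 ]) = [  -  967, - 601,-586, - 514, - 482, - 287.63, - 213, - 801/17, 3, 41,  60, 343/4,  247.85, 356.0, 374, 856,898, 902, 980 ]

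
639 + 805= 1444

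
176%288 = 176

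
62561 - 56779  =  5782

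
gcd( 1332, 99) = 9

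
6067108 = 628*9661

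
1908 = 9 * 212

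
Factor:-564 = -2^2 * 3^1 * 47^1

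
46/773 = 46/773 = 0.06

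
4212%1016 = 148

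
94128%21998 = 6136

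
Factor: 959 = 7^1*137^1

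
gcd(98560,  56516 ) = 4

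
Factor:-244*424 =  -2^5*53^1*61^1 = - 103456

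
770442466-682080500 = 88361966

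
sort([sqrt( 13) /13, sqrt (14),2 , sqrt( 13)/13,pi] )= [ sqrt(13)/13,sqrt( 13 )/13,2, pi, sqrt( 14)] 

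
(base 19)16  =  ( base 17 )18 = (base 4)121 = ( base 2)11001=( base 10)25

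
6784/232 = 29 + 7/29 = 29.24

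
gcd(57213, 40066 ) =13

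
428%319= 109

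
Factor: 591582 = 2^1*3^1*98597^1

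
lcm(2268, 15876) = 15876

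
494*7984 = 3944096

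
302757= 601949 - 299192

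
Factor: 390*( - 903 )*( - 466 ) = 164111220= 2^2 * 3^2*5^1*7^1 * 13^1*43^1*233^1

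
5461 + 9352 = 14813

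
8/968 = 1/121 = 0.01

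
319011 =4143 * 77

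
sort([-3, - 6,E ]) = [ - 6, - 3, E ]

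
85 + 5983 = 6068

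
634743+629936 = 1264679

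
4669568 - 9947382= - 5277814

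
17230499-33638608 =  - 16408109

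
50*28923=1446150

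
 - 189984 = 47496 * ( - 4) 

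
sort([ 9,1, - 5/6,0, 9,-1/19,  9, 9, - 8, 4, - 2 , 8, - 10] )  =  [  -  10, - 8, - 2 , - 5/6, - 1/19,0,1, 4, 8,9,9,9, 9] 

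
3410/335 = 10 + 12/67 = 10.18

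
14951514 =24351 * 614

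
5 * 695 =3475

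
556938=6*92823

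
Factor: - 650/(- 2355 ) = 2^1 *3^( - 1)*5^1*13^1*157^( - 1) = 130/471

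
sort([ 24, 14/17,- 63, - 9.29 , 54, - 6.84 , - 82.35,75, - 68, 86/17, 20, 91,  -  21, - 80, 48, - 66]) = [ -82.35,  -  80,  -  68,-66,  -  63, - 21, - 9.29, - 6.84, 14/17, 86/17,  20,24,48,54, 75, 91 ]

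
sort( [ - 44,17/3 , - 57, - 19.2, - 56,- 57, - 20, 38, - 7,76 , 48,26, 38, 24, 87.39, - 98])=[ - 98,-57 ,- 57, - 56, - 44,  -  20, - 19.2, - 7, 17/3, 24 , 26, 38, 38, 48,  76, 87.39]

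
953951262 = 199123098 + 754828164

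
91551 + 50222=141773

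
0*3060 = 0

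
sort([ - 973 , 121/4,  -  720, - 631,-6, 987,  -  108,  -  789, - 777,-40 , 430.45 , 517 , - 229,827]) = [ - 973 ,-789,  -  777 , - 720,  -  631,-229,-108, - 40, - 6, 121/4, 430.45,517,827 , 987]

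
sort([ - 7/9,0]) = [- 7/9, 0] 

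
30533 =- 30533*( - 1 ) 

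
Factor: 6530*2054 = 13412620 = 2^2*5^1 * 13^1*79^1* 653^1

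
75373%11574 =5929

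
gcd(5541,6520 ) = 1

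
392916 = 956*411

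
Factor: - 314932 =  - 2^2*43^1*1831^1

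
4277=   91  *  47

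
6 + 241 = 247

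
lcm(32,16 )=32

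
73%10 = 3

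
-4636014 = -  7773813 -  - 3137799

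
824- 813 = 11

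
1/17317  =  1/17317  =  0.00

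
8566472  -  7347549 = 1218923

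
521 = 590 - 69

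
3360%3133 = 227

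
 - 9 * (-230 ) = 2070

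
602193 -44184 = 558009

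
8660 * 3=25980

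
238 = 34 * 7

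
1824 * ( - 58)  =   - 105792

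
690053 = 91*7583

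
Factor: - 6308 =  - 2^2 * 19^1 *83^1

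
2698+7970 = 10668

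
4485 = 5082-597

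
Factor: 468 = 2^2 * 3^2*13^1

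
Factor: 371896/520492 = 458/641 =2^1 *229^1 * 641^ (-1)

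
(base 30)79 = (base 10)219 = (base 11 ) 18a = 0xdb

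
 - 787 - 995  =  - 1782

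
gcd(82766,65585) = 1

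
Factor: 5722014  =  2^1*3^1 *233^1*4093^1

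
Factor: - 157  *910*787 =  - 112438690= - 2^1*5^1*7^1*13^1 * 157^1*787^1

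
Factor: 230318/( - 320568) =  - 2^(-2)*3^( - 1)* 11^1 * 29^1*37^( - 1 ) = -319/444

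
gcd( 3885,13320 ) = 555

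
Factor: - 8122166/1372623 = -2^1*3^ (-1 )* 7^ ( - 1 )*13^1*37^1*163^( - 1)*401^( - 1) * 8443^1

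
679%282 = 115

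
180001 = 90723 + 89278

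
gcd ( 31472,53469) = 1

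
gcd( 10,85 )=5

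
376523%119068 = 19319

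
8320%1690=1560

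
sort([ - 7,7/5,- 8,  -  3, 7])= [  -  8, - 7, - 3,7/5,7]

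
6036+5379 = 11415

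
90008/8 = 11251 = 11251.00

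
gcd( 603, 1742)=67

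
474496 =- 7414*( - 64 )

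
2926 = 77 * 38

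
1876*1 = 1876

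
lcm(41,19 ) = 779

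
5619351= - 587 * ( - 9573 ) 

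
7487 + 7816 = 15303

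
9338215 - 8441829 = 896386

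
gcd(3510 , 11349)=117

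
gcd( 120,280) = 40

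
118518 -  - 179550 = 298068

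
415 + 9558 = 9973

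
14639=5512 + 9127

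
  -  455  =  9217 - 9672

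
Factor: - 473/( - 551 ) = 11^1*19^(-1) *29^(  -  1)*43^1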